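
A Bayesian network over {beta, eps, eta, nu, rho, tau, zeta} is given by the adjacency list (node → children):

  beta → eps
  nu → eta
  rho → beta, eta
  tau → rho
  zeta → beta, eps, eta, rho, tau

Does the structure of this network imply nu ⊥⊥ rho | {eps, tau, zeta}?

Yes

There are 5 undirected paths between nu and rho; checking each against the conditioning set {eps, tau, zeta}:
Path 1: nu → eta ← zeta → eps ← beta ← rho
  eta is a collider here and neither eta nor any of its descendants is conditioned on, so the collider stays closed — the path is blocked at eta.
Path 2: nu → eta ← zeta → rho
  eta is a collider here and neither eta nor any of its descendants is conditioned on, so the collider stays closed — the path is blocked at eta.
Path 3: nu → eta ← zeta → tau → rho
  eta is a collider here and neither eta nor any of its descendants is conditioned on, so the collider stays closed — the path is blocked at eta.
Path 4: nu → eta ← zeta → beta ← rho
  eta is a collider here and neither eta nor any of its descendants is conditioned on, so the collider stays closed — the path is blocked at eta.
Path 5: nu → eta ← rho
  eta is a collider here and neither eta nor any of its descendants is conditioned on, so the collider stays closed — the path is blocked at eta.
Every path is blocked, so nu and rho are d-separated given {eps, tau, zeta}.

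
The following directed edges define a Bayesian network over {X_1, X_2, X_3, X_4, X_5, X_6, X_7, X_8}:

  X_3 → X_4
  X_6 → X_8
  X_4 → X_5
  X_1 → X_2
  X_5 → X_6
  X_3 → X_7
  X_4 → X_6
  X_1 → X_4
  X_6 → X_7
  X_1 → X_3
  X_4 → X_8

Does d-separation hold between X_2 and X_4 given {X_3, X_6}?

Enumerating the 5 paths from X_2 to X_4 and testing each for blocking by {X_3, X_6}:
  1. X_2 ← X_1 → X_4 — X_1:fork[open] ⇒ active
  2. X_2 ← X_1 → X_3 → X_4 — X_1:fork[open]; X_3:chain[blocks] ⇒ blocked
  3. X_2 ← X_1 → X_3 → X_7 ← X_6 ← X_4 — X_1:fork[open]; X_3:chain[blocks]; X_7:collider[blocks]; X_6:chain[blocks] ⇒ blocked
  4. X_2 ← X_1 → X_3 → X_7 ← X_6 → X_8 ← X_4 — X_1:fork[open]; X_3:chain[blocks]; X_7:collider[blocks]; X_6:fork[blocks]; X_8:collider[blocks] ⇒ blocked
  5. X_2 ← X_1 → X_3 → X_7 ← X_6 ← X_5 ← X_4 — X_1:fork[open]; X_3:chain[blocks]; X_7:collider[blocks]; X_6:chain[blocks]; X_5:chain[open] ⇒ blocked
At least one path is unblocked, so d-separation fails.

No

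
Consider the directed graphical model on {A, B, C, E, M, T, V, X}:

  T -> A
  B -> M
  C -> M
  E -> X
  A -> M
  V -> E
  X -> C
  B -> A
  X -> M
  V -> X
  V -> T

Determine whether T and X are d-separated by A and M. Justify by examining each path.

We examine all 6 paths between T and X:
Path 1: T ← V → X
  V is a fork and V is not conditioned on — no node blocks this path, so it is active.
Path 2: T ← V → E → X
  V is a fork and V is not conditioned on; E is a chain and E is not conditioned on — no node blocks this path, so it is active.
Path 3: T → A ← B → M ← X
  A is a collider and A is conditioned on, which opens it; B is a fork and B is not conditioned on; M is a collider and M is conditioned on, which opens it — no node blocks this path, so it is active.
Path 4: T → A ← B → M ← C ← X
  A is a collider and A is conditioned on, which opens it; B is a fork and B is not conditioned on; M is a collider and M is conditioned on, which opens it; C is a chain and C is not conditioned on — no node blocks this path, so it is active.
Path 5: T → A → M ← X
  A is a chain here and A is conditioned on, so the path is blocked at A.
Path 6: T → A → M ← C ← X
  A is a chain here and A is conditioned on, so the path is blocked at A.
Since the path T ← V → X is active, T and X are not d-separated given {A, M}.

No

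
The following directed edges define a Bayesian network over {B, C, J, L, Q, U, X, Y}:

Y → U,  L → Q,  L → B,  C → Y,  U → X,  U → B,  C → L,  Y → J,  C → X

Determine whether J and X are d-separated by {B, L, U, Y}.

Yes — J and X are d-separated given {B, L, U, Y}.

We examine all 4 paths between J and X:
  1. J ← Y ← C → X — Y:chain[blocks]; C:fork[open] ⇒ blocked
  2. J ← Y ← C → L → B ← U → X — Y:chain[blocks]; C:fork[open]; L:chain[blocks]; B:collider[open]; U:fork[blocks] ⇒ blocked
  3. J ← Y → U → X — Y:fork[blocks]; U:chain[blocks] ⇒ blocked
  4. J ← Y → U → B ← L ← C → X — Y:fork[blocks]; U:chain[blocks]; B:collider[open]; L:chain[blocks]; C:fork[open] ⇒ blocked
Since every path is blocked, d-separation holds.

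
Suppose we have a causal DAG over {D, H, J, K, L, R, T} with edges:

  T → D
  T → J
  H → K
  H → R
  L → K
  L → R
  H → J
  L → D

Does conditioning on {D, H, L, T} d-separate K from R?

4 paths connect K and R; each must be blocked for d-separation to hold:
  1. K ← H → J ← T → D ← L → R — H:fork[blocks]; J:collider[blocks]; T:fork[blocks]; D:collider[open]; L:fork[blocks] ⇒ blocked
  2. K ← H → R — H:fork[blocks] ⇒ blocked
  3. K ← L → D ← T → J ← H → R — L:fork[blocks]; D:collider[open]; T:fork[blocks]; J:collider[blocks]; H:fork[blocks] ⇒ blocked
  4. K ← L → R — L:fork[blocks] ⇒ blocked
Every path is blocked, so K and R are d-separated given {D, H, L, T}.

Yes — K and R are d-separated given {D, H, L, T}.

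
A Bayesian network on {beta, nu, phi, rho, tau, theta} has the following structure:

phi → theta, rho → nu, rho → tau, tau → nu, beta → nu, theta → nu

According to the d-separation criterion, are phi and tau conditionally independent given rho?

There are 2 undirected paths between phi and tau; checking each against the conditioning set {rho}:
Path 1: phi → theta → nu ← rho → tau
  nu is a collider here and neither nu nor any of its descendants is conditioned on, so the collider stays closed — the path is blocked at nu.
Path 2: phi → theta → nu ← tau
  nu is a collider here and neither nu nor any of its descendants is conditioned on, so the collider stays closed — the path is blocked at nu.
Every path is blocked, so phi and tau are d-separated given {rho}.

Yes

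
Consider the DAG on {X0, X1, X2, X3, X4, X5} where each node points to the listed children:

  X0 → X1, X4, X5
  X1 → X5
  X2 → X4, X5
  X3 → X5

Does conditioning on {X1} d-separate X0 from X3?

There are 3 undirected paths between X0 and X3; checking each against the conditioning set {X1}:
Path 1: X0 → X1 → X5 ← X3
  X1 is a chain here and X1 is conditioned on, so the path is blocked at X1.
Path 2: X0 → X5 ← X3
  X5 is a collider here and neither X5 nor any of its descendants is conditioned on, so the collider stays closed — the path is blocked at X5.
Path 3: X0 → X4 ← X2 → X5 ← X3
  X4 is a collider here and neither X4 nor any of its descendants is conditioned on, so the collider stays closed — the path is blocked at X4.
All paths are blocked; X0 ⊥ X3 | {X1} holds.

Yes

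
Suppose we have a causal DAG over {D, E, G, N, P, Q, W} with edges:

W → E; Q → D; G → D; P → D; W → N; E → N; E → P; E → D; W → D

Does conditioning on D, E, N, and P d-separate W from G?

No

5 paths connect W and G; each must be blocked for d-separation to hold:
Path 1: W → D ← G
  D is a collider and D is conditioned on, which opens it — no node blocks this path, so it is active.
Path 2: W → N ← E → D ← G
  E is a fork here and E is conditioned on, so the path is blocked at E.
Path 3: W → N ← E → P → D ← G
  E is a fork here and E is conditioned on, so the path is blocked at E.
Path 4: W → E → D ← G
  E is a chain here and E is conditioned on, so the path is blocked at E.
Path 5: W → E → P → D ← G
  E is a chain here and E is conditioned on, so the path is blocked at E.
At least one path is unblocked, so d-separation fails.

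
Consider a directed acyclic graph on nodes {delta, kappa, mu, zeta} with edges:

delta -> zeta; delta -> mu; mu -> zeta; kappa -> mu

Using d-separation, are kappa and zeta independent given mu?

2 paths connect kappa and zeta; each must be blocked for d-separation to hold:
  1. kappa → mu → zeta — mu:chain[blocks] ⇒ blocked
  2. kappa → mu ← delta → zeta — mu:collider[open]; delta:fork[open] ⇒ active
Because an active path exists, kappa and zeta are not d-separated.

No — kappa and zeta are not d-separated given {mu}.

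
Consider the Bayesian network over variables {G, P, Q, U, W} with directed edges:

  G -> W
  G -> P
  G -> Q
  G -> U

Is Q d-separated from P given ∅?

Only one path connects Q and P:
Path 1: Q ← G → P
  G is a fork and G is not conditioned on — no node blocks this path, so it is active.
Because an active path exists, Q and P are not d-separated.

No — Q and P are not d-separated given ∅.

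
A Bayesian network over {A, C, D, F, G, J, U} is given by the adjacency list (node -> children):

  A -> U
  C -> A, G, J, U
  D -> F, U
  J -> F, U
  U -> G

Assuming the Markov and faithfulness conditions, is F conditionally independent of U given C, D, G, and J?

Yes

We examine all 5 paths between F and U:
Path 1: F ← D → U
  D is a fork here and D is conditioned on, so the path is blocked at D.
Path 2: F ← J ← C → G ← U
  J is a chain here and J is conditioned on, so the path is blocked at J.
Path 3: F ← J ← C → A → U
  J is a chain here and J is conditioned on, so the path is blocked at J.
Path 4: F ← J ← C → U
  J is a chain here and J is conditioned on, so the path is blocked at J.
Path 5: F ← J → U
  J is a fork here and J is conditioned on, so the path is blocked at J.
All paths are blocked; F ⊥ U | {C, D, G, J} holds.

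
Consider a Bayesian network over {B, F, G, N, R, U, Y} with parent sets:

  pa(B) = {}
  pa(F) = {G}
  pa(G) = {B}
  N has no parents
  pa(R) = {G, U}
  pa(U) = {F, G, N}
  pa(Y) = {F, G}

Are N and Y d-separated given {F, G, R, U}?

There are 6 undirected paths between N and Y; checking each against the conditioning set {F, G, R, U}:
  1. N → U ← G → Y — U:collider[open]; G:fork[blocks] ⇒ blocked
  2. N → U ← G → F → Y — U:collider[open]; G:fork[blocks]; F:chain[blocks] ⇒ blocked
  3. N → U ← F → Y — U:collider[open]; F:fork[blocks] ⇒ blocked
  4. N → U ← F ← G → Y — U:collider[open]; F:chain[blocks]; G:fork[blocks] ⇒ blocked
  5. N → U → R ← G → Y — U:chain[blocks]; R:collider[open]; G:fork[blocks] ⇒ blocked
  6. N → U → R ← G → F → Y — U:chain[blocks]; R:collider[open]; G:fork[blocks]; F:chain[blocks] ⇒ blocked
Since every path is blocked, d-separation holds.

Yes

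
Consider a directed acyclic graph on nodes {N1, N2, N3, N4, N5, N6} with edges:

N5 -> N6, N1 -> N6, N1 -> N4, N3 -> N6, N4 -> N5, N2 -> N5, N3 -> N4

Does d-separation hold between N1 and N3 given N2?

Yes

We examine all 4 paths between N1 and N3:
  1. N1 → N6 ← N3 — N6:collider[blocks] ⇒ blocked
  2. N1 → N6 ← N5 ← N4 ← N3 — N6:collider[blocks]; N5:chain[open]; N4:chain[open] ⇒ blocked
  3. N1 → N4 ← N3 — N4:collider[blocks] ⇒ blocked
  4. N1 → N4 → N5 → N6 ← N3 — N4:chain[open]; N5:chain[open]; N6:collider[blocks] ⇒ blocked
All paths are blocked; N1 ⊥ N3 | {N2} holds.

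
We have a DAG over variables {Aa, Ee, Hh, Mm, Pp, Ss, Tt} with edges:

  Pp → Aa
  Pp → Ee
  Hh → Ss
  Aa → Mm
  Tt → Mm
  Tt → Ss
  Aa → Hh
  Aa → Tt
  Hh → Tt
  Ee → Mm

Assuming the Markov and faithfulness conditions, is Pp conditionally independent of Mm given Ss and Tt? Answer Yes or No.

We examine all 5 paths between Pp and Mm:
Path 1: Pp → Ee → Mm
  Ee is a chain and Ee is not conditioned on — no node blocks this path, so it is active.
Path 2: Pp → Aa → Tt → Mm
  Tt is a chain here and Tt is conditioned on, so the path is blocked at Tt.
Path 3: Pp → Aa → Hh → Tt → Mm
  Tt is a chain here and Tt is conditioned on, so the path is blocked at Tt.
Path 4: Pp → Aa → Hh → Ss ← Tt → Mm
  Tt is a fork here and Tt is conditioned on, so the path is blocked at Tt.
Path 5: Pp → Aa → Mm
  Aa is a chain and Aa is not conditioned on — no node blocks this path, so it is active.
At least one path is unblocked, so d-separation fails.

No — Pp and Mm are not d-separated given {Ss, Tt}.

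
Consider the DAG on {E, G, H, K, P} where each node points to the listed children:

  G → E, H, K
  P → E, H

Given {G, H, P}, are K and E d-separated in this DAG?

Yes

2 paths connect K and E; each must be blocked for d-separation to hold:
  1. K ← G → H ← P → E — G:fork[blocks]; H:collider[open]; P:fork[blocks] ⇒ blocked
  2. K ← G → E — G:fork[blocks] ⇒ blocked
Since every path is blocked, d-separation holds.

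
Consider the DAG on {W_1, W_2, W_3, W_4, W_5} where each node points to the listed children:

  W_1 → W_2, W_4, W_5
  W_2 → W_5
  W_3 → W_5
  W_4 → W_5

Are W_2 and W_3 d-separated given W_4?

We examine all 3 paths between W_2 and W_3:
Path 1: W_2 ← W_1 → W_4 → W_5 ← W_3
  W_4 is a chain here and W_4 is conditioned on, so the path is blocked at W_4.
Path 2: W_2 ← W_1 → W_5 ← W_3
  W_5 is a collider here and neither W_5 nor any of its descendants is conditioned on, so the collider stays closed — the path is blocked at W_5.
Path 3: W_2 → W_5 ← W_3
  W_5 is a collider here and neither W_5 nor any of its descendants is conditioned on, so the collider stays closed — the path is blocked at W_5.
All paths are blocked; W_2 ⊥ W_3 | {W_4} holds.

Yes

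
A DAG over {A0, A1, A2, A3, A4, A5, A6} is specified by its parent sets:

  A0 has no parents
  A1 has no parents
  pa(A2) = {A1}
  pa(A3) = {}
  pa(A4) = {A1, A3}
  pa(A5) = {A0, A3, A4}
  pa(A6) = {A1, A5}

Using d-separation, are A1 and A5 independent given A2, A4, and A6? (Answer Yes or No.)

Enumerating the 3 paths from A1 to A5 and testing each for blocking by {A2, A4, A6}:
Path 1: A1 → A6 ← A5
  A6 is a collider and A6 is conditioned on, which opens it — no node blocks this path, so it is active.
Path 2: A1 → A4 ← A3 → A5
  A4 is a collider and A4 is conditioned on, which opens it; A3 is a fork and A3 is not conditioned on — no node blocks this path, so it is active.
Path 3: A1 → A4 → A5
  A4 is a chain here and A4 is conditioned on, so the path is blocked at A4.
Because an active path exists, A1 and A5 are not d-separated.

No — A1 and A5 are not d-separated given {A2, A4, A6}.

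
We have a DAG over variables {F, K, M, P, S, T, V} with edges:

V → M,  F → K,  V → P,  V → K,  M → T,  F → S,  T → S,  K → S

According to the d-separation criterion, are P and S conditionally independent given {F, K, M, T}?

Enumerating the 3 paths from P to S and testing each for blocking by {F, K, M, T}:
Path 1: P ← V → M → T → S
  M is a chain here and M is conditioned on, so the path is blocked at M.
Path 2: P ← V → K ← F → S
  F is a fork here and F is conditioned on, so the path is blocked at F.
Path 3: P ← V → K → S
  K is a chain here and K is conditioned on, so the path is blocked at K.
Every path is blocked, so P and S are d-separated given {F, K, M, T}.

Yes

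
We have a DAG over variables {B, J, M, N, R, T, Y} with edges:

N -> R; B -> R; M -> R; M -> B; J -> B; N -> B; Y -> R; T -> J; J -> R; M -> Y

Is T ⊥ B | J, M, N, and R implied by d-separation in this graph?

We examine all 5 paths between T and B:
  1. T → J → B — J:chain[blocks] ⇒ blocked
  2. T → J → R ← B — J:chain[blocks]; R:collider[open] ⇒ blocked
  3. T → J → R ← N → B — J:chain[blocks]; R:collider[open]; N:fork[blocks] ⇒ blocked
  4. T → J → R ← Y ← M → B — J:chain[blocks]; R:collider[open]; Y:chain[open]; M:fork[blocks] ⇒ blocked
  5. T → J → R ← M → B — J:chain[blocks]; R:collider[open]; M:fork[blocks] ⇒ blocked
Every path is blocked, so T and B are d-separated given {J, M, N, R}.

Yes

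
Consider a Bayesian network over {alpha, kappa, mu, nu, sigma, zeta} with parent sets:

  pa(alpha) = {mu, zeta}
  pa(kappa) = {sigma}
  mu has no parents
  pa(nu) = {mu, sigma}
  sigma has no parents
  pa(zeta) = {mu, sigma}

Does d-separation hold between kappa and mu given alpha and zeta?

3 paths connect kappa and mu; each must be blocked for d-separation to hold:
Path 1: kappa ← sigma → nu ← mu
  nu is a collider here and neither nu nor any of its descendants is conditioned on, so the collider stays closed — the path is blocked at nu.
Path 2: kappa ← sigma → zeta ← mu
  sigma is a fork and sigma is not conditioned on; zeta is a collider and zeta is conditioned on, which opens it — no node blocks this path, so it is active.
Path 3: kappa ← sigma → zeta → alpha ← mu
  zeta is a chain here and zeta is conditioned on, so the path is blocked at zeta.
At least one path is unblocked, so d-separation fails.

No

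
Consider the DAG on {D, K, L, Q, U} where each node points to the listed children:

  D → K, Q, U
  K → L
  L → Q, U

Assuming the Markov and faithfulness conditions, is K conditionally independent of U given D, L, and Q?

Enumerating the 4 paths from K to U and testing each for blocking by {D, L, Q}:
Path 1: K ← D → Q ← L → U
  D is a fork here and D is conditioned on, so the path is blocked at D.
Path 2: K ← D → U
  D is a fork here and D is conditioned on, so the path is blocked at D.
Path 3: K → L → Q ← D → U
  L is a chain here and L is conditioned on, so the path is blocked at L.
Path 4: K → L → U
  L is a chain here and L is conditioned on, so the path is blocked at L.
Since every path is blocked, d-separation holds.

Yes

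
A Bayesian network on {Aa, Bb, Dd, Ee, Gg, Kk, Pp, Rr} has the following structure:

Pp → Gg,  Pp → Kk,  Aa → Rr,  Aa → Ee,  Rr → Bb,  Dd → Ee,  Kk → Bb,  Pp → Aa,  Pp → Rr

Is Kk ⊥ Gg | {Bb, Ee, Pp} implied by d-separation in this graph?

Yes — Kk and Gg are d-separated given {Bb, Ee, Pp}.

Enumerating the 3 paths from Kk to Gg and testing each for blocking by {Bb, Ee, Pp}:
Path 1: Kk → Bb ← Rr ← Pp → Gg
  Pp is a fork here and Pp is conditioned on, so the path is blocked at Pp.
Path 2: Kk → Bb ← Rr ← Aa ← Pp → Gg
  Pp is a fork here and Pp is conditioned on, so the path is blocked at Pp.
Path 3: Kk ← Pp → Gg
  Pp is a fork here and Pp is conditioned on, so the path is blocked at Pp.
Since every path is blocked, d-separation holds.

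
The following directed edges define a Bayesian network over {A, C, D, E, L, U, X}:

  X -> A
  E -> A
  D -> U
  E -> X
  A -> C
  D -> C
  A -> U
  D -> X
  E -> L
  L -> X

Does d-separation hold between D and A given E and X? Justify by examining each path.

Yes — D and A are d-separated given {E, X}.

Enumerating the 5 paths from D to A and testing each for blocking by {E, X}:
  1. D → X ← E → A — X:collider[open]; E:fork[blocks] ⇒ blocked
  2. D → X → A — X:chain[blocks] ⇒ blocked
  3. D → X ← L ← E → A — X:collider[open]; L:chain[open]; E:fork[blocks] ⇒ blocked
  4. D → C ← A — C:collider[blocks] ⇒ blocked
  5. D → U ← A — U:collider[blocks] ⇒ blocked
All paths are blocked; D ⊥ A | {E, X} holds.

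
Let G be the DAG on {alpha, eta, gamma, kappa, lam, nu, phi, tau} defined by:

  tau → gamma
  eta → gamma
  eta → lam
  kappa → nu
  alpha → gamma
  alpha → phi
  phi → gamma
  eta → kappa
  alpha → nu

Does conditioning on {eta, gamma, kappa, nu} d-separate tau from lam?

Yes

Enumerating the 3 paths from tau to lam and testing each for blocking by {eta, gamma, kappa, nu}:
Path 1: tau → gamma ← phi ← alpha → nu ← kappa ← eta → lam
  kappa is a chain here and kappa is conditioned on, so the path is blocked at kappa.
Path 2: tau → gamma ← eta → lam
  eta is a fork here and eta is conditioned on, so the path is blocked at eta.
Path 3: tau → gamma ← alpha → nu ← kappa ← eta → lam
  kappa is a chain here and kappa is conditioned on, so the path is blocked at kappa.
Every path is blocked, so tau and lam are d-separated given {eta, gamma, kappa, nu}.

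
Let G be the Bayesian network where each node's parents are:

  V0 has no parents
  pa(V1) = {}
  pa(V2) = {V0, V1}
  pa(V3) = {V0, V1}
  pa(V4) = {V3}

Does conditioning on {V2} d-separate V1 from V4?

No — V1 and V4 are not d-separated given {V2}.

We examine all 2 paths between V1 and V4:
  1. V1 → V2 ← V0 → V3 → V4 — V2:collider[open]; V0:fork[open]; V3:chain[open] ⇒ active
  2. V1 → V3 → V4 — V3:chain[open] ⇒ active
At least one path is unblocked, so d-separation fails.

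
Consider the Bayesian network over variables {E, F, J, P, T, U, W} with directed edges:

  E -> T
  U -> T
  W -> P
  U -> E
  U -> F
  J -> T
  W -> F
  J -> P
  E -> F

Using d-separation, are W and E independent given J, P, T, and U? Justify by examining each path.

Yes — W and E are d-separated given {J, P, T, U}.

There are 6 undirected paths between W and E; checking each against the conditioning set {J, P, T, U}:
Path 1: W → P ← J → T ← U → E
  J is a fork here and J is conditioned on, so the path is blocked at J.
Path 2: W → P ← J → T ← U → F ← E
  J is a fork here and J is conditioned on, so the path is blocked at J.
Path 3: W → P ← J → T ← E
  J is a fork here and J is conditioned on, so the path is blocked at J.
Path 4: W → F ← U → T ← E
  F is a collider here and neither F nor any of its descendants is conditioned on, so the collider stays closed — the path is blocked at F.
Path 5: W → F ← U → E
  F is a collider here and neither F nor any of its descendants is conditioned on, so the collider stays closed — the path is blocked at F.
Path 6: W → F ← E
  F is a collider here and neither F nor any of its descendants is conditioned on, so the collider stays closed — the path is blocked at F.
Since every path is blocked, d-separation holds.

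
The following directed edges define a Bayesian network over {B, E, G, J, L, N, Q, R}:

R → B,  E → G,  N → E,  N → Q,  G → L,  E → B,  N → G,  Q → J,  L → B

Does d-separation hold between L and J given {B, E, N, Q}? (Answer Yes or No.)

There are 4 undirected paths between L and J; checking each against the conditioning set {B, E, N, Q}:
Path 1: L ← G ← N → Q → J
  N is a fork here and N is conditioned on, so the path is blocked at N.
Path 2: L ← G ← E ← N → Q → J
  E is a chain here and E is conditioned on, so the path is blocked at E.
Path 3: L → B ← E → G ← N → Q → J
  E is a fork here and E is conditioned on, so the path is blocked at E.
Path 4: L → B ← E ← N → Q → J
  E is a chain here and E is conditioned on, so the path is blocked at E.
All paths are blocked; L ⊥ J | {B, E, N, Q} holds.

Yes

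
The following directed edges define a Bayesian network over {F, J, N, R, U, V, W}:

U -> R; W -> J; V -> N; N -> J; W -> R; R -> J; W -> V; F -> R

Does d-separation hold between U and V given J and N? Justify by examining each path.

There are 4 undirected paths between U and V; checking each against the conditioning set {J, N}:
Path 1: U → R → J ← N ← V
  N is a chain here and N is conditioned on, so the path is blocked at N.
Path 2: U → R → J ← W → V
  R is a chain and R is not conditioned on; J is a collider and J is conditioned on, which opens it; W is a fork and W is not conditioned on — no node blocks this path, so it is active.
Path 3: U → R ← W → J ← N ← V
  N is a chain here and N is conditioned on, so the path is blocked at N.
Path 4: U → R ← W → V
  R is a collider and its descendant J is conditioned on, which opens it; W is a fork and W is not conditioned on — no node blocks this path, so it is active.
At least one path is unblocked, so d-separation fails.

No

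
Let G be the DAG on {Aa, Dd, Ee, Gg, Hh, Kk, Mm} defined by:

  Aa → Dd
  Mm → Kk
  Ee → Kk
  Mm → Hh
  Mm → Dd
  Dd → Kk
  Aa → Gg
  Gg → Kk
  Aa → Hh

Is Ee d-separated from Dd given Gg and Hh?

We examine all 5 paths between Ee and Dd:
Path 1: Ee → Kk ← Gg ← Aa → Hh ← Mm → Dd
  Kk is a collider here and neither Kk nor any of its descendants is conditioned on, so the collider stays closed — the path is blocked at Kk.
Path 2: Ee → Kk ← Gg ← Aa → Dd
  Kk is a collider here and neither Kk nor any of its descendants is conditioned on, so the collider stays closed — the path is blocked at Kk.
Path 3: Ee → Kk ← Mm → Hh ← Aa → Dd
  Kk is a collider here and neither Kk nor any of its descendants is conditioned on, so the collider stays closed — the path is blocked at Kk.
Path 4: Ee → Kk ← Mm → Dd
  Kk is a collider here and neither Kk nor any of its descendants is conditioned on, so the collider stays closed — the path is blocked at Kk.
Path 5: Ee → Kk ← Dd
  Kk is a collider here and neither Kk nor any of its descendants is conditioned on, so the collider stays closed — the path is blocked at Kk.
Every path is blocked, so Ee and Dd are d-separated given {Gg, Hh}.

Yes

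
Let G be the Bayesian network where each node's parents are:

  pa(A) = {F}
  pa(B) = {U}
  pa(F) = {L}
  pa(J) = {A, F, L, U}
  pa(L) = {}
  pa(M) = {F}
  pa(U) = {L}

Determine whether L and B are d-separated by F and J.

There are 4 undirected paths between L and B; checking each against the conditioning set {F, J}:
  1. L → U → B — U:chain[open] ⇒ active
  2. L → F → J ← U → B — F:chain[blocks]; J:collider[open]; U:fork[open] ⇒ blocked
  3. L → F → A → J ← U → B — F:chain[blocks]; A:chain[open]; J:collider[open]; U:fork[open] ⇒ blocked
  4. L → J ← U → B — J:collider[open]; U:fork[open] ⇒ active
Since the path L → U → B is active, L and B are not d-separated given {F, J}.

No — L and B are not d-separated given {F, J}.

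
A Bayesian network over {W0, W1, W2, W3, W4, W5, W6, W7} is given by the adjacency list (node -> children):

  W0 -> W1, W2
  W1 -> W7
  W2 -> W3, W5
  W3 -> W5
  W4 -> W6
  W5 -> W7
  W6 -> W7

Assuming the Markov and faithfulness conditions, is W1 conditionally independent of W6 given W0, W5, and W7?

There are 3 undirected paths between W1 and W6; checking each against the conditioning set {W0, W5, W7}:
  1. W1 ← W0 → W2 → W3 → W5 → W7 ← W6 — W0:fork[blocks]; W2:chain[open]; W3:chain[open]; W5:chain[blocks]; W7:collider[open] ⇒ blocked
  2. W1 ← W0 → W2 → W5 → W7 ← W6 — W0:fork[blocks]; W2:chain[open]; W5:chain[blocks]; W7:collider[open] ⇒ blocked
  3. W1 → W7 ← W6 — W7:collider[open] ⇒ active
Since the path W1 → W7 ← W6 is active, W1 and W6 are not d-separated given {W0, W5, W7}.

No — W1 and W6 are not d-separated given {W0, W5, W7}.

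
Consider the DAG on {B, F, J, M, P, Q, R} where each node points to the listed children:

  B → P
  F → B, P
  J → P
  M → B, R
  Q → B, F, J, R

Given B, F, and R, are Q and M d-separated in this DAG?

No

6 paths connect Q and M; each must be blocked for d-separation to hold:
Path 1: Q → J → P ← B ← M
  P is a collider here and neither P nor any of its descendants is conditioned on, so the collider stays closed — the path is blocked at P.
Path 2: Q → J → P ← F → B ← M
  P is a collider here and neither P nor any of its descendants is conditioned on, so the collider stays closed — the path is blocked at P.
Path 3: Q → B ← M
  B is a collider and B is conditioned on, which opens it — no node blocks this path, so it is active.
Path 4: Q → R ← M
  R is a collider and R is conditioned on, which opens it — no node blocks this path, so it is active.
Path 5: Q → F → B ← M
  F is a chain here and F is conditioned on, so the path is blocked at F.
Path 6: Q → F → P ← B ← M
  F is a chain here and F is conditioned on, so the path is blocked at F.
Since the path Q → B ← M is active, Q and M are not d-separated given {B, F, R}.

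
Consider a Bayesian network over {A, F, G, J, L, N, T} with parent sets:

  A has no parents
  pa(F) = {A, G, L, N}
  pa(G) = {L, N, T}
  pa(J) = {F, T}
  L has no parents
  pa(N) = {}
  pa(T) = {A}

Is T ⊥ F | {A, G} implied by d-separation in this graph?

We examine all 5 paths between T and F:
Path 1: T → G ← N → F
  G is a collider and G is conditioned on, which opens it; N is a fork and N is not conditioned on — no node blocks this path, so it is active.
Path 2: T → G ← L → F
  G is a collider and G is conditioned on, which opens it; L is a fork and L is not conditioned on — no node blocks this path, so it is active.
Path 3: T → G → F
  G is a chain here and G is conditioned on, so the path is blocked at G.
Path 4: T → J ← F
  J is a collider here and neither J nor any of its descendants is conditioned on, so the collider stays closed — the path is blocked at J.
Path 5: T ← A → F
  A is a fork here and A is conditioned on, so the path is blocked at A.
At least one path is unblocked, so d-separation fails.

No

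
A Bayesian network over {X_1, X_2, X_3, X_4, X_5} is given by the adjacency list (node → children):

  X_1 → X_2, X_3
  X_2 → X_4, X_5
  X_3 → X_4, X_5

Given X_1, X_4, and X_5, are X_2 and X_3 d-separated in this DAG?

There are 3 undirected paths between X_2 and X_3; checking each against the conditioning set {X_1, X_4, X_5}:
  1. X_2 ← X_1 → X_3 — X_1:fork[blocks] ⇒ blocked
  2. X_2 → X_4 ← X_3 — X_4:collider[open] ⇒ active
  3. X_2 → X_5 ← X_3 — X_5:collider[open] ⇒ active
Since the path X_2 → X_4 ← X_3 is active, X_2 and X_3 are not d-separated given {X_1, X_4, X_5}.

No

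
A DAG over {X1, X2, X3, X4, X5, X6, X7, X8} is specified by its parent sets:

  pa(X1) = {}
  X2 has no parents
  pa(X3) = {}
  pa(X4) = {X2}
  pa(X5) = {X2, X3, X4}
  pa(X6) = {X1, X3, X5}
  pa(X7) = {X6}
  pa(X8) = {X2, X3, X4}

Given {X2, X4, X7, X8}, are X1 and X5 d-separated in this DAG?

No

Enumerating the 6 paths from X1 to X5 and testing each for blocking by {X2, X4, X7, X8}:
  1. X1 → X6 ← X3 → X8 ← X2 → X4 → X5 — X6:collider[open]; X3:fork[open]; X8:collider[open]; X2:fork[blocks]; X4:chain[blocks] ⇒ blocked
  2. X1 → X6 ← X3 → X8 ← X2 → X5 — X6:collider[open]; X3:fork[open]; X8:collider[open]; X2:fork[blocks] ⇒ blocked
  3. X1 → X6 ← X3 → X8 ← X4 ← X2 → X5 — X6:collider[open]; X3:fork[open]; X8:collider[open]; X4:chain[blocks]; X2:fork[blocks] ⇒ blocked
  4. X1 → X6 ← X3 → X8 ← X4 → X5 — X6:collider[open]; X3:fork[open]; X8:collider[open]; X4:fork[blocks] ⇒ blocked
  5. X1 → X6 ← X3 → X5 — X6:collider[open]; X3:fork[open] ⇒ active
  6. X1 → X6 ← X5 — X6:collider[open] ⇒ active
Because an active path exists, X1 and X5 are not d-separated.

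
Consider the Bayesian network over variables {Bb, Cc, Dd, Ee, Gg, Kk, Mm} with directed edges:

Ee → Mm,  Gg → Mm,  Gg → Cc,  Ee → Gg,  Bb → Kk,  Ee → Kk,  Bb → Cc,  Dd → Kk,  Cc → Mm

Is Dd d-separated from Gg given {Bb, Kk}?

No — Dd and Gg are not d-separated given {Bb, Kk}.

6 paths connect Dd and Gg; each must be blocked for d-separation to hold:
Path 1: Dd → Kk ← Ee → Gg
  Kk is a collider and Kk is conditioned on, which opens it; Ee is a fork and Ee is not conditioned on — no node blocks this path, so it is active.
Path 2: Dd → Kk ← Ee → Mm ← Gg
  Mm is a collider here and neither Mm nor any of its descendants is conditioned on, so the collider stays closed — the path is blocked at Mm.
Path 3: Dd → Kk ← Ee → Mm ← Cc ← Gg
  Mm is a collider here and neither Mm nor any of its descendants is conditioned on, so the collider stays closed — the path is blocked at Mm.
Path 4: Dd → Kk ← Bb → Cc ← Gg
  Bb is a fork here and Bb is conditioned on, so the path is blocked at Bb.
Path 5: Dd → Kk ← Bb → Cc → Mm ← Gg
  Bb is a fork here and Bb is conditioned on, so the path is blocked at Bb.
Path 6: Dd → Kk ← Bb → Cc → Mm ← Ee → Gg
  Bb is a fork here and Bb is conditioned on, so the path is blocked at Bb.
At least one path is unblocked, so d-separation fails.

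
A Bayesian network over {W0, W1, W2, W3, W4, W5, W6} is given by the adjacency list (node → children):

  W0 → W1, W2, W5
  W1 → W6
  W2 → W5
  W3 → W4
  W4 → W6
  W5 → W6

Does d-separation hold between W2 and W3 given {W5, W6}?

No

We examine all 4 paths between W2 and W3:
Path 1: W2 → W5 → W6 ← W4 ← W3
  W5 is a chain here and W5 is conditioned on, so the path is blocked at W5.
Path 2: W2 → W5 ← W0 → W1 → W6 ← W4 ← W3
  W5 is a collider and W5 is conditioned on, which opens it; W0 is a fork and W0 is not conditioned on; W1 is a chain and W1 is not conditioned on; W6 is a collider and W6 is conditioned on, which opens it; W4 is a chain and W4 is not conditioned on — no node blocks this path, so it is active.
Path 3: W2 ← W0 → W5 → W6 ← W4 ← W3
  W5 is a chain here and W5 is conditioned on, so the path is blocked at W5.
Path 4: W2 ← W0 → W1 → W6 ← W4 ← W3
  W0 is a fork and W0 is not conditioned on; W1 is a chain and W1 is not conditioned on; W6 is a collider and W6 is conditioned on, which opens it; W4 is a chain and W4 is not conditioned on — no node blocks this path, so it is active.
Since the path W2 → W5 ← W0 → W1 → W6 ← W4 ← W3 is active, W2 and W3 are not d-separated given {W5, W6}.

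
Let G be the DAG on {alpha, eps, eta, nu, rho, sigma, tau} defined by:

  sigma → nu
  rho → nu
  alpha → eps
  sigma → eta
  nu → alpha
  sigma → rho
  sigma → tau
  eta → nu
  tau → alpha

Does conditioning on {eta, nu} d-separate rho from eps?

Enumerating the 6 paths from rho to eps and testing each for blocking by {eta, nu}:
Path 1: rho ← sigma → nu → alpha → eps
  nu is a chain here and nu is conditioned on, so the path is blocked at nu.
Path 2: rho ← sigma → tau → alpha → eps
  sigma is a fork and sigma is not conditioned on; tau is a chain and tau is not conditioned on; alpha is a chain and alpha is not conditioned on — no node blocks this path, so it is active.
Path 3: rho ← sigma → eta → nu → alpha → eps
  eta is a chain here and eta is conditioned on, so the path is blocked at eta.
Path 4: rho → nu ← sigma → tau → alpha → eps
  nu is a collider and nu is conditioned on, which opens it; sigma is a fork and sigma is not conditioned on; tau is a chain and tau is not conditioned on; alpha is a chain and alpha is not conditioned on — no node blocks this path, so it is active.
Path 5: rho → nu → alpha → eps
  nu is a chain here and nu is conditioned on, so the path is blocked at nu.
Path 6: rho → nu ← eta ← sigma → tau → alpha → eps
  eta is a chain here and eta is conditioned on, so the path is blocked at eta.
Because an active path exists, rho and eps are not d-separated.

No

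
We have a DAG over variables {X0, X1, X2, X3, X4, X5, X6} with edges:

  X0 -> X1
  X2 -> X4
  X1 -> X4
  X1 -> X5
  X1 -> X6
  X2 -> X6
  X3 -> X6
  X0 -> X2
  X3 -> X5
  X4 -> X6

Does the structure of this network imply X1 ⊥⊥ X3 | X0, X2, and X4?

Yes — X1 and X3 are d-separated given {X0, X2, X4}.

We examine all 6 paths between X1 and X3:
Path 1: X1 ← X0 → X2 → X6 ← X3
  X0 is a fork here and X0 is conditioned on, so the path is blocked at X0.
Path 2: X1 ← X0 → X2 → X4 → X6 ← X3
  X0 is a fork here and X0 is conditioned on, so the path is blocked at X0.
Path 3: X1 → X6 ← X3
  X6 is a collider here and neither X6 nor any of its descendants is conditioned on, so the collider stays closed — the path is blocked at X6.
Path 4: X1 → X4 → X6 ← X3
  X4 is a chain here and X4 is conditioned on, so the path is blocked at X4.
Path 5: X1 → X4 ← X2 → X6 ← X3
  X2 is a fork here and X2 is conditioned on, so the path is blocked at X2.
Path 6: X1 → X5 ← X3
  X5 is a collider here and neither X5 nor any of its descendants is conditioned on, so the collider stays closed — the path is blocked at X5.
Since every path is blocked, d-separation holds.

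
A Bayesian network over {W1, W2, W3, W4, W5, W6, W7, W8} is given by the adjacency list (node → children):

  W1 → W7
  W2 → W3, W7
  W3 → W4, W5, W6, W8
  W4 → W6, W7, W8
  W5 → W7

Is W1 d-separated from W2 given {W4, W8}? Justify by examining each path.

There are 5 undirected paths between W1 and W2; checking each against the conditioning set {W4, W8}:
Path 1: W1 → W7 ← W2
  W7 is a collider here and neither W7 nor any of its descendants is conditioned on, so the collider stays closed — the path is blocked at W7.
Path 2: W1 → W7 ← W5 ← W3 ← W2
  W7 is a collider here and neither W7 nor any of its descendants is conditioned on, so the collider stays closed — the path is blocked at W7.
Path 3: W1 → W7 ← W4 → W8 ← W3 ← W2
  W7 is a collider here and neither W7 nor any of its descendants is conditioned on, so the collider stays closed — the path is blocked at W7.
Path 4: W1 → W7 ← W4 → W6 ← W3 ← W2
  W7 is a collider here and neither W7 nor any of its descendants is conditioned on, so the collider stays closed — the path is blocked at W7.
Path 5: W1 → W7 ← W4 ← W3 ← W2
  W7 is a collider here and neither W7 nor any of its descendants is conditioned on, so the collider stays closed — the path is blocked at W7.
All paths are blocked; W1 ⊥ W2 | {W4, W8} holds.

Yes — W1 and W2 are d-separated given {W4, W8}.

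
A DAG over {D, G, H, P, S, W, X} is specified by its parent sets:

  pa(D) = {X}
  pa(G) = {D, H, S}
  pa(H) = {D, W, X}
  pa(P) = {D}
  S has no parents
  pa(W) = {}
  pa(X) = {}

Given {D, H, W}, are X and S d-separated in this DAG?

We examine all 4 paths between X and S:
Path 1: X → H → G ← S
  H is a chain here and H is conditioned on, so the path is blocked at H.
Path 2: X → H ← D → G ← S
  D is a fork here and D is conditioned on, so the path is blocked at D.
Path 3: X → D → H → G ← S
  D is a chain here and D is conditioned on, so the path is blocked at D.
Path 4: X → D → G ← S
  D is a chain here and D is conditioned on, so the path is blocked at D.
Since every path is blocked, d-separation holds.

Yes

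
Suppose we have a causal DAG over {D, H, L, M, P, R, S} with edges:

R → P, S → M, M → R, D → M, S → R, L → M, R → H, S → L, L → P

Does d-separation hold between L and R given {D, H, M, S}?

We examine all 5 paths between L and R:
Path 1: L → P ← R
  P is a collider here and neither P nor any of its descendants is conditioned on, so the collider stays closed — the path is blocked at P.
Path 2: L ← S → R
  S is a fork here and S is conditioned on, so the path is blocked at S.
Path 3: L ← S → M → R
  S is a fork here and S is conditioned on, so the path is blocked at S.
Path 4: L → M → R
  M is a chain here and M is conditioned on, so the path is blocked at M.
Path 5: L → M ← S → R
  S is a fork here and S is conditioned on, so the path is blocked at S.
All paths are blocked; L ⊥ R | {D, H, M, S} holds.

Yes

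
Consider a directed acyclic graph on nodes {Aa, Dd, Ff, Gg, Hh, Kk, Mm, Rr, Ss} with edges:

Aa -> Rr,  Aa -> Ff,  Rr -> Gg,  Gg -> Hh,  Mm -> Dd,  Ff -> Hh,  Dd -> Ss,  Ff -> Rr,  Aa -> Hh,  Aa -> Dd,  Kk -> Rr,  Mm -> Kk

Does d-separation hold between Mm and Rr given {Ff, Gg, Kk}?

Enumerating the 6 paths from Mm to Rr and testing each for blocking by {Ff, Gg, Kk}:
  1. Mm → Kk → Rr — Kk:chain[blocks] ⇒ blocked
  2. Mm → Dd ← Aa → Ff → Rr — Dd:collider[blocks]; Aa:fork[open]; Ff:chain[blocks] ⇒ blocked
  3. Mm → Dd ← Aa → Ff → Hh ← Gg ← Rr — Dd:collider[blocks]; Aa:fork[open]; Ff:chain[blocks]; Hh:collider[blocks]; Gg:chain[blocks] ⇒ blocked
  4. Mm → Dd ← Aa → Rr — Dd:collider[blocks]; Aa:fork[open] ⇒ blocked
  5. Mm → Dd ← Aa → Hh ← Ff → Rr — Dd:collider[blocks]; Aa:fork[open]; Hh:collider[blocks]; Ff:fork[blocks] ⇒ blocked
  6. Mm → Dd ← Aa → Hh ← Gg ← Rr — Dd:collider[blocks]; Aa:fork[open]; Hh:collider[blocks]; Gg:chain[blocks] ⇒ blocked
Every path is blocked, so Mm and Rr are d-separated given {Ff, Gg, Kk}.

Yes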